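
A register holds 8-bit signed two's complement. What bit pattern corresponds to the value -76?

10110100

|-76| = 76 = 01001100 in 8 bits.
Invert the bits: 10110011. Add 1: 10110100.
Check: 10110100 reads as 180 − 256 = -76.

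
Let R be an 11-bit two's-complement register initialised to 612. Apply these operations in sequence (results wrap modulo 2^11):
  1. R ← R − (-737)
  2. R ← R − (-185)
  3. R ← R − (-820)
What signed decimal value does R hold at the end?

306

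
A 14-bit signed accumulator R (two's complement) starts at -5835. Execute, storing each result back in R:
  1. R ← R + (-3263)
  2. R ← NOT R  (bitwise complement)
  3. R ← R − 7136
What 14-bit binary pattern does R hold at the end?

00011110101001

Start: R = -5835 = 10100100110101.
R = -5835 + (-3263) = -9098; wraps to 7286 = 01110001110110
R = NOT 01110001110110 = 10001110001001 = -7287
R = -7287 − 7136 = -14423; wraps to 1961 = 00011110101001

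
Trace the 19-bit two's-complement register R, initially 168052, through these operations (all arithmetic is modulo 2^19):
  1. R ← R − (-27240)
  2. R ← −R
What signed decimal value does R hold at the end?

Start: R = 168052 = 0101001000001110100.
R = 168052 − (-27240) = 195292 = 0101111101011011100
R = −(195292) = -195292 = 1010000010100100100

-195292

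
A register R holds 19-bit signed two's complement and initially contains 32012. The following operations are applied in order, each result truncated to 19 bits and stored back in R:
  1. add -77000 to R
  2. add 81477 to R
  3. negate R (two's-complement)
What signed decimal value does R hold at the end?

Start: R = 32012 = 0000111110100001100.
R = 32012 + (-77000) = -44988 = 1110101000001000100
R = -44988 + 81477 = 36489 = 0001000111010001001
R = −(36489) = -36489 = 1110111000101110111

-36489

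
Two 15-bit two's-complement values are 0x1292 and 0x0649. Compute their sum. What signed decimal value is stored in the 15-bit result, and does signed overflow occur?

6363; no overflow

0x1292 = 001001010010010 = 4754 (signed)
0x0649 = 000011001001001 = 1609 (signed)
  001001010010010
+ 000011001001001
= 001100011011011
Result 001100011011011: MSB = 0 → value 6363.
Both addends are non-negative and so is the stored result: no signed overflow.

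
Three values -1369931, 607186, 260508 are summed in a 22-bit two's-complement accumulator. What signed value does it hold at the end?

-502237

-1369931 + 607186 = -762745 (1101000101110010000111)
-762745 + 260508 = -502237 (1110000101011000100011)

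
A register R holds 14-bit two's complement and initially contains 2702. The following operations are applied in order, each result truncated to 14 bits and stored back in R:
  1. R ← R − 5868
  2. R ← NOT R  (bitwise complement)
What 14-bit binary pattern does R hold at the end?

00110001011101

Start: R = 2702 = 00101010001110.
R = 2702 − 5868 = -3166 = 11001110100010
R = NOT 11001110100010 = 00110001011101 = 3165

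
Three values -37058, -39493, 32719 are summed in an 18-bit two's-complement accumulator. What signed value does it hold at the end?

-37058 + (-39493) = -76551 (101101010011111001)
-76551 + 32719 = -43832 (110101010011001000)

-43832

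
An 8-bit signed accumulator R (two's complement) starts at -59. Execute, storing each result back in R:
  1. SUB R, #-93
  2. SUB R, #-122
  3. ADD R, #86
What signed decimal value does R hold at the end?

-14

Start: R = -59 = 11000101.
R = -59 − (-93) = 34 = 00100010
R = 34 − (-122) = 156; wraps to -100 = 10011100
R = -100 + 86 = -14 = 11110010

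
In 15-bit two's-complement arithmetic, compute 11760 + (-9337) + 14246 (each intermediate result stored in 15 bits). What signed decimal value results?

-16099

11760 + (-9337) = 2423 (000100101110111)
2423 + 14246 = 16669 → wraps to -16099 (100000100011101)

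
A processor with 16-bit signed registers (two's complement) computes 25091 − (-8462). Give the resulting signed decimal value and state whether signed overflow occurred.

25091 → 0110001000000011
-8462 → 1101111011110010
Subtract via negate-and-add: invert 1101111011110010 + 1 = 0010000100001110 (i.e. 8462).
  0110001000000011
+ 0010000100001110
= 1000001100010001
Result 1000001100010001: MSB = 1 → 33553 − 65536 = -31983.
Both addends (after negating the subtrahend) are non-negative but the stored result is negative: signed overflow. The true value 25091 − (-8462) = 33553 lies outside [-32768, 32767].

-31983; overflow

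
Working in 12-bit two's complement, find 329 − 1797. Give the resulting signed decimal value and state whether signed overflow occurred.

-1468; no overflow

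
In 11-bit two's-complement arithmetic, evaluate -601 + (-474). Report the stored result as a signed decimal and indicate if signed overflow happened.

973; overflow

-601 → 10110100111
-474 → 11000100110
  10110100111
+ 11000100110
= 01111001101  (discard carry-out 1)
Result 01111001101: MSB = 0 → value 973.
Both addends are negative but the stored result is non-negative: signed overflow. The true value -601 + (-474) = -1075 lies outside [-1024, 1023].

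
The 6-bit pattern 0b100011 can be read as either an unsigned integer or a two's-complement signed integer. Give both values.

unsigned = 35, signed = -29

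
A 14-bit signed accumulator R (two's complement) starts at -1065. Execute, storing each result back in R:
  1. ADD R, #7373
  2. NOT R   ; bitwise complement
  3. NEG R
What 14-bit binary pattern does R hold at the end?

Start: R = -1065 = 11101111010111.
R = -1065 + 7373 = 6308 = 01100010100100
R = NOT 01100010100100 = 10011101011011 = -6309
R = −(-6309) = 6309 = 01100010100101

01100010100101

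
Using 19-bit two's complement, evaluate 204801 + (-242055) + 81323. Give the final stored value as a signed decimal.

44069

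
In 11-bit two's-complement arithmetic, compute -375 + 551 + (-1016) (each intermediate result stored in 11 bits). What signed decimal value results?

-375 + 551 = 176 (00010110000)
176 + (-1016) = -840 (10010111000)

-840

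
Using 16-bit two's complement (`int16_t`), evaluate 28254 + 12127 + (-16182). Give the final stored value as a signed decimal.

24199

28254 + 12127 = 40381 → wraps to -25155 (1001110110111101)
-25155 + (-16182) = -41337 → wraps to 24199 (0101111010000111)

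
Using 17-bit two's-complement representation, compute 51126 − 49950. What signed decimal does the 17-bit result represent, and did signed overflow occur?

1176; no overflow

51126 → 01100011110110110
49950 → 01100001100011110
Subtract via negate-and-add: invert 01100001100011110 + 1 = 10011110011100010 (i.e. -49950).
  01100011110110110
+ 10011110011100010
= 00000010010011000  (discard carry-out 1)
Result 00000010010011000: MSB = 0 → value 1176.
Addends (after negating the subtrahend) have opposite signs, so signed overflow cannot occur.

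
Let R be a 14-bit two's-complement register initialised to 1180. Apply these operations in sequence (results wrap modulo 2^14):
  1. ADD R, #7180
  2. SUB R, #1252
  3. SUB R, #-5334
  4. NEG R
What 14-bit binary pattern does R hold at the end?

00111101100110

Start: R = 1180 = 00010010011100.
R = 1180 + 7180 = 8360; wraps to -8024 = 10000010101000
R = -8024 − 1252 = -9276; wraps to 7108 = 01101111000100
R = 7108 − (-5334) = 12442; wraps to -3942 = 11000010011010
R = −(-3942) = 3942 = 00111101100110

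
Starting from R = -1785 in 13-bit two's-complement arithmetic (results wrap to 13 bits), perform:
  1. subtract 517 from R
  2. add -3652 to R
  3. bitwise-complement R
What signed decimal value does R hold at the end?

-2239

Start: R = -1785 = 1100100000111.
R = -1785 − 517 = -2302 = 1011100000010
R = -2302 + (-3652) = -5954; wraps to 2238 = 0100010111110
R = NOT 0100010111110 = 1011101000001 = -2239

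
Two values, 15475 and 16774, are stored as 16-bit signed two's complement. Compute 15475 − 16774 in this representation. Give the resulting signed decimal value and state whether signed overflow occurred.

-1299; no overflow

15475 → 0011110001110011
16774 → 0100000110000110
Subtract via negate-and-add: invert 0100000110000110 + 1 = 1011111001111010 (i.e. -16774).
  0011110001110011
+ 1011111001111010
= 1111101011101101
Result 1111101011101101: MSB = 1 → 64237 − 65536 = -1299.
Addends (after negating the subtrahend) have opposite signs, so signed overflow cannot occur.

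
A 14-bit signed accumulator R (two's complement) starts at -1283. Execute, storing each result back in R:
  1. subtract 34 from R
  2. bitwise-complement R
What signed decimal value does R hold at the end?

1316

Start: R = -1283 = 11101011111101.
R = -1283 − 34 = -1317 = 11101011011011
R = NOT 11101011011011 = 00010100100100 = 1316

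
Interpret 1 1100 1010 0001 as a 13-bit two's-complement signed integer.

-863

MSB is 1, so the value is negative.
Unsigned reading: 7329. Subtract 2^13 = 8192: 7329 − 8192 = -863.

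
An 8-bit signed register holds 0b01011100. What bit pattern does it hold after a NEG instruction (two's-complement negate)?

10100100

Invert: 10100011. Add 1: 10100100.
Check: 01011100 = 92, 10100100 = -92.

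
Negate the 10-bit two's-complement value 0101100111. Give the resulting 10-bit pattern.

Invert: 1010011000. Add 1: 1010011001.

1010011001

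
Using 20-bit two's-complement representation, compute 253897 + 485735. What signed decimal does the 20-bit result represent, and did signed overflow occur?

253897 → 00111101111111001001
485735 → 01110110100101100111
  00111101111111001001
+ 01110110100101100111
= 10110100100100110000
Result 10110100100100110000: MSB = 1 → 739632 − 1048576 = -308944.
Both addends are non-negative but the stored result is negative: signed overflow. The true value 253897 + 485735 = 739632 lies outside [-524288, 524287].

-308944; overflow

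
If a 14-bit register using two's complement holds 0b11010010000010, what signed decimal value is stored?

-2942

MSB is 1, so the value is negative.
Invert: 00101101111101. Add 1: 00101101111110 = 2942. So the value is −2942.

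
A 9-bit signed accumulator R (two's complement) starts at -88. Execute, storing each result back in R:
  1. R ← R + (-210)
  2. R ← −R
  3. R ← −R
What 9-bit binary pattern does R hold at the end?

011010110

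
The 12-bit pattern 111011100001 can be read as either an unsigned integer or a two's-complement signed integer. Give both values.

unsigned = 3809, signed = -287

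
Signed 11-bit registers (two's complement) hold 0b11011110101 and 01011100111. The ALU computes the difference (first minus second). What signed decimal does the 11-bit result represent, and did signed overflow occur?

-1010; no overflow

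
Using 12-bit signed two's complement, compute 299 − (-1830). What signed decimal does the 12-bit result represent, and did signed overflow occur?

-1967; overflow

299 → 000100101011
-1830 → 100011011010
Subtract via negate-and-add: invert 100011011010 + 1 = 011100100110 (i.e. 1830).
  000100101011
+ 011100100110
= 100001010001
Result 100001010001: MSB = 1 → 2129 − 4096 = -1967.
Both addends (after negating the subtrahend) are non-negative but the stored result is negative: signed overflow. The true value 299 − (-1830) = 2129 lies outside [-2048, 2047].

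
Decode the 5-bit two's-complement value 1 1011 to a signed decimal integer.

MSB is 1, so the value is negative.
Invert: 00100. Add 1: 00101 = 5. So the value is −5.

-5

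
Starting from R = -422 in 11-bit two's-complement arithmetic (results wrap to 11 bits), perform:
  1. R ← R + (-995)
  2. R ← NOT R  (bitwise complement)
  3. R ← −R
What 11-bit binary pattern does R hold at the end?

Start: R = -422 = 11001011010.
R = -422 + (-995) = -1417; wraps to 631 = 01001110111
R = NOT 01001110111 = 10110001000 = -632
R = −(-632) = 632 = 01001111000

01001111000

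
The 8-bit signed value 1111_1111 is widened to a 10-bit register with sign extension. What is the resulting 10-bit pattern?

MSB of 11111111 is 1; replicate it into the new high bits.
11|11111111 → 1111111111 (still -1).

1111111111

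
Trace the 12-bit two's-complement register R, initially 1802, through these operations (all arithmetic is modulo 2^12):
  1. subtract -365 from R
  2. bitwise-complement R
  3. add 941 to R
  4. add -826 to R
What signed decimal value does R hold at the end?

2043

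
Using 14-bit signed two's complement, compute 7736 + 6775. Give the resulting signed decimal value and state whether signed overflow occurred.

-1873; overflow

7736 → 01111000111000
6775 → 01101001110111
  01111000111000
+ 01101001110111
= 11100010101111
Result 11100010101111: MSB = 1 → 14511 − 16384 = -1873.
Both addends are non-negative but the stored result is negative: signed overflow. The true value 7736 + 6775 = 14511 lies outside [-8192, 8191].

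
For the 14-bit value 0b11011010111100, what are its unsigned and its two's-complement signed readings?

unsigned = 14012, signed = -2372

Unsigned: 11011010111100 = 14012.
Signed: MSB=1 → 14012 − 16384 = -2372.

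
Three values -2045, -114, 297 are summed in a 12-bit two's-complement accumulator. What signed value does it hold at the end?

-1862

-2045 + (-114) = -2159 → wraps to 1937 (011110010001)
1937 + 297 = 2234 → wraps to -1862 (100010111010)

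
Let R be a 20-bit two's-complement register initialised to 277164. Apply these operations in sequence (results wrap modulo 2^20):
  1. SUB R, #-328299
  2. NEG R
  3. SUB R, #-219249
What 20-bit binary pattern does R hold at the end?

10100001101101011010

Start: R = 277164 = 01000011101010101100.
R = 277164 − (-328299) = 605463; wraps to -443113 = 10010011110100010111
R = −(-443113) = 443113 = 01101100001011101001
R = 443113 − (-219249) = 662362; wraps to -386214 = 10100001101101011010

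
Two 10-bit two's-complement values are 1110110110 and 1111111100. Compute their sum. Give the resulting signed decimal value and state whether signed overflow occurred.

-78; no overflow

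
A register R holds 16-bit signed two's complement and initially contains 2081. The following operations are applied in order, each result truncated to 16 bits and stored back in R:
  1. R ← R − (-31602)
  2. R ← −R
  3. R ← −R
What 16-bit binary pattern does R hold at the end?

Start: R = 2081 = 0000100000100001.
R = 2081 − (-31602) = 33683; wraps to -31853 = 1000001110010011
R = −(-31853) = 31853 = 0111110001101101
R = −(31853) = -31853 = 1000001110010011

1000001110010011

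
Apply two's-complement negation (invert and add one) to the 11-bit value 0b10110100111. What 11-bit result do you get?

01001011001

Invert: 01001011000. Add 1: 01001011001.
Check: 10110100111 = -601, 01001011001 = 601.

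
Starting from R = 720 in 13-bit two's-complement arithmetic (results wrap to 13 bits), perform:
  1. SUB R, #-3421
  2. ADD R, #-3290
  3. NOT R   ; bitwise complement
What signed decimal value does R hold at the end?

Start: R = 720 = 0001011010000.
R = 720 − (-3421) = 4141; wraps to -4051 = 1000000101101
R = -4051 + (-3290) = -7341; wraps to 851 = 0001101010011
R = NOT 0001101010011 = 1110010101100 = -852

-852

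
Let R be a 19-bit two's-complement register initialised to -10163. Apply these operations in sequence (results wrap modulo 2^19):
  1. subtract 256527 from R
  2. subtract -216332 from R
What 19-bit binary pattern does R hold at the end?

Start: R = -10163 = 1111101100001001101.
R = -10163 − 256527 = -266690; wraps to 257598 = 0111110111000111110
R = 257598 − (-216332) = 473930; wraps to -50358 = 1110011101101001010

1110011101101001010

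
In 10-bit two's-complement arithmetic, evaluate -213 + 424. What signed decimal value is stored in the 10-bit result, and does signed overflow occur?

211; no overflow

-213 → 1100101011
424 → 0110101000
  1100101011
+ 0110101000
= 0011010011  (discard carry-out 1)
Result 0011010011: MSB = 0 → value 211.
Addends have opposite signs, so signed overflow cannot occur.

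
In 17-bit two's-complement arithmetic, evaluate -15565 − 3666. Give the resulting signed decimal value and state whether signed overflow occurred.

-15565 → 11100001100110011
3666 → 00000111001010010
Subtract via negate-and-add: invert 00000111001010010 + 1 = 11111000110101110 (i.e. -3666).
  11100001100110011
+ 11111000110101110
= 11011010011100001  (discard carry-out 1)
Result 11011010011100001: MSB = 1 → 111841 − 131072 = -19231.
Both addends (after negating the subtrahend) are negative and so is the stored result: no signed overflow.

-19231; no overflow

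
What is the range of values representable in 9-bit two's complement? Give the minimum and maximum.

min = -256, max = 255

Minimum: −2^8 = -256.
Maximum: 2^8 − 1 = 255.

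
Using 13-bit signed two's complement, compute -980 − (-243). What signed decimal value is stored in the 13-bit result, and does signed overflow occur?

-980 → 1110000101100
-243 → 1111100001101
Subtract via negate-and-add: invert 1111100001101 + 1 = 0000011110011 (i.e. 243).
  1110000101100
+ 0000011110011
= 1110100011111
Result 1110100011111: MSB = 1 → 7455 − 8192 = -737.
Addends (after negating the subtrahend) have opposite signs, so signed overflow cannot occur.

-737; no overflow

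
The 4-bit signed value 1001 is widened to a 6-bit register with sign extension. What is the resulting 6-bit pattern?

111001

MSB of 1001 is 1; replicate it into the new high bits.
11|1001 → 111001 (still -7).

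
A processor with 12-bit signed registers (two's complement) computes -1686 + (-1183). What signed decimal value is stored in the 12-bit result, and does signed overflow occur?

1227; overflow

-1686 → 100101101010
-1183 → 101101100001
  100101101010
+ 101101100001
= 010011001011  (discard carry-out 1)
Result 010011001011: MSB = 0 → value 1227.
Both addends are negative but the stored result is non-negative: signed overflow. The true value -1686 + (-1183) = -2869 lies outside [-2048, 2047].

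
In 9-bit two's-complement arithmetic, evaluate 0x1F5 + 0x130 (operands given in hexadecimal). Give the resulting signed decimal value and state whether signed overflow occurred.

-219; no overflow

0x1F5 = 111110101 = -11 (signed)
0x130 = 100110000 = -208 (signed)
  111110101
+ 100110000
= 100100101  (discard carry-out 1)
Result 100100101: MSB = 1 → 293 − 512 = -219.
Both addends are negative and so is the stored result: no signed overflow.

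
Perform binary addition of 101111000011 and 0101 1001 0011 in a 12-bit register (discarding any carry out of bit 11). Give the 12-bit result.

000101010110

  101111000011
+ 010110010011
= 000101010110  (discard carry-out 1)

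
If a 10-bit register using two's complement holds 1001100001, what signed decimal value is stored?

-415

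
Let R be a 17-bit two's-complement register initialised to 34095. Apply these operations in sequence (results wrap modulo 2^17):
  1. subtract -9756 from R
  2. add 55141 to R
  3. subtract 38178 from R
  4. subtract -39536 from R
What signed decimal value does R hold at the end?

-30722

Start: R = 34095 = 01000010100101111.
R = 34095 − (-9756) = 43851 = 01010101101001011
R = 43851 + 55141 = 98992; wraps to -32080 = 11000001010110000
R = -32080 − 38178 = -70258; wraps to 60814 = 01110110110001110
R = 60814 − (-39536) = 100350; wraps to -30722 = 11000011111111110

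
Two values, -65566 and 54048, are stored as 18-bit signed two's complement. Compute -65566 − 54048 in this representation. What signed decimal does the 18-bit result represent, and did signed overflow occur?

-119614; no overflow

-65566 → 101111111111100010
54048 → 001101001100100000
Subtract via negate-and-add: invert 001101001100100000 + 1 = 110010110011100000 (i.e. -54048).
  101111111111100010
+ 110010110011100000
= 100010110011000010  (discard carry-out 1)
Result 100010110011000010: MSB = 1 → 142530 − 262144 = -119614.
Both addends (after negating the subtrahend) are negative and so is the stored result: no signed overflow.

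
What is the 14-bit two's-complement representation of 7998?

01111100111110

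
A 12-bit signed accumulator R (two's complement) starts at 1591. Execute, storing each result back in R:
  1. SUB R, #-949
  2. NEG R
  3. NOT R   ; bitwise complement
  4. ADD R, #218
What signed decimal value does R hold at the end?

-1339

Start: R = 1591 = 011000110111.
R = 1591 − (-949) = 2540; wraps to -1556 = 100111101100
R = −(-1556) = 1556 = 011000010100
R = NOT 011000010100 = 100111101011 = -1557
R = -1557 + 218 = -1339 = 101011000101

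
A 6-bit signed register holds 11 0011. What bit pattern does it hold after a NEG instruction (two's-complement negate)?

Invert: 001100. Add 1: 001101.

001101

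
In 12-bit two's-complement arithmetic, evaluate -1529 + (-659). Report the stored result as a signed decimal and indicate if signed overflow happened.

1908; overflow

-1529 → 101000000111
-659 → 110101101101
  101000000111
+ 110101101101
= 011101110100  (discard carry-out 1)
Result 011101110100: MSB = 0 → value 1908.
Both addends are negative but the stored result is non-negative: signed overflow. The true value -1529 + (-659) = -2188 lies outside [-2048, 2047].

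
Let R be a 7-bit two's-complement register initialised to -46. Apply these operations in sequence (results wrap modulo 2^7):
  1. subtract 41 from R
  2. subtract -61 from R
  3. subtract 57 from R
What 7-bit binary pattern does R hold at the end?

0101101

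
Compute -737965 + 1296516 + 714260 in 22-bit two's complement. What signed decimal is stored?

-737965 + 1296516 = 558551 (0010001000010111010111)
558551 + 714260 = 1272811 (0100110110101111101011)

1272811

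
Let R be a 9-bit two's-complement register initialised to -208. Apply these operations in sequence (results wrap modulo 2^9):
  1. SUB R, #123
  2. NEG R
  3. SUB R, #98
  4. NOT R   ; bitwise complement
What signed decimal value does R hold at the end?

-234

Start: R = -208 = 100110000.
R = -208 − 123 = -331; wraps to 181 = 010110101
R = −(181) = -181 = 101001011
R = -181 − 98 = -279; wraps to 233 = 011101001
R = NOT 011101001 = 100010110 = -234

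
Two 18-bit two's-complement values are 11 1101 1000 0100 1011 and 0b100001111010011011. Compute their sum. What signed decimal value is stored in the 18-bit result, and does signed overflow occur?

128742; overflow

11 1101 1000 0100 1011 → 111101100001001011 = -10165 (signed)
0b100001111010011011 → 100001111010011011 = -123237 (signed)
  111101100001001011
+ 100001111010011011
= 011111011011100110  (discard carry-out 1)
Result 011111011011100110: MSB = 0 → value 128742.
Both addends are negative but the stored result is non-negative: signed overflow. The true value -10165 + (-123237) = -133402 lies outside [-131072, 131071].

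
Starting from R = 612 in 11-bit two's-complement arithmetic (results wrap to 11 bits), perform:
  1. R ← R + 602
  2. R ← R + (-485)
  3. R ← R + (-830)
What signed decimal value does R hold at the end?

Start: R = 612 = 01001100100.
R = 612 + 602 = 1214; wraps to -834 = 10010111110
R = -834 + (-485) = -1319; wraps to 729 = 01011011001
R = 729 + (-830) = -101 = 11110011011

-101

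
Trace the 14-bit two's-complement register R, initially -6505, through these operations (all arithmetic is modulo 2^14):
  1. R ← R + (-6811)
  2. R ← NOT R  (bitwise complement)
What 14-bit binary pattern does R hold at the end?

11010000000011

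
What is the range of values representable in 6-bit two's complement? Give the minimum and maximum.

min = -32, max = 31

Minimum: −2^5 = -32.
Maximum: 2^5 − 1 = 31.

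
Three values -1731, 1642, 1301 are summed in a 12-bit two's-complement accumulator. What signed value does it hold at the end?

-1731 + 1642 = -89 (111110100111)
-89 + 1301 = 1212 (010010111100)

1212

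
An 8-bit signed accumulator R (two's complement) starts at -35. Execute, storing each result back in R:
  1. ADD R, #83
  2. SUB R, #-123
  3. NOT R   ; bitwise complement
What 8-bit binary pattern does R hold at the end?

Start: R = -35 = 11011101.
R = -35 + 83 = 48 = 00110000
R = 48 − (-123) = 171; wraps to -85 = 10101011
R = NOT 10101011 = 01010100 = 84

01010100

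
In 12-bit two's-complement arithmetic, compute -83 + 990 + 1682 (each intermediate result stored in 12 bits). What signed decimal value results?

-83 + 990 = 907 (001110001011)
907 + 1682 = 2589 → wraps to -1507 (101000011101)

-1507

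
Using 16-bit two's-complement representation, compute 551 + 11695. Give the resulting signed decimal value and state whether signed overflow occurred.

551 → 0000001000100111
11695 → 0010110110101111
  0000001000100111
+ 0010110110101111
= 0010111111010110
Result 0010111111010110: MSB = 0 → value 12246.
Both addends are non-negative and so is the stored result: no signed overflow.

12246; no overflow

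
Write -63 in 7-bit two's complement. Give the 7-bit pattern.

1000001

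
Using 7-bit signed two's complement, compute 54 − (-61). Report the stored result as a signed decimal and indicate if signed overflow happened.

-13; overflow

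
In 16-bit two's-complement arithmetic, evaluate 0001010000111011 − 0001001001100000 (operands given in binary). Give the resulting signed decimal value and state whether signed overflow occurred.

0001010000111011 = 5179 (signed)
0001001001100000 = 4704 (signed)
Subtract via negate-and-add: invert 0001001001100000 + 1 = 1110110110100000 (i.e. -4704).
  0001010000111011
+ 1110110110100000
= 0000000111011011  (discard carry-out 1)
Result 0000000111011011: MSB = 0 → value 475.
Addends (after negating the subtrahend) have opposite signs, so signed overflow cannot occur.

475; no overflow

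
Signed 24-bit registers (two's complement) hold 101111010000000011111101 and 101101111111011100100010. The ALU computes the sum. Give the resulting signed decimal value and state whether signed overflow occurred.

101111010000000011111101 = -4390659 (signed)
101101111111011100100010 = -4720862 (signed)
  101111010000000011111101
+ 101101111111011100100010
= 011101001111100000011111  (discard carry-out 1)
Result 011101001111100000011111: MSB = 0 → value 7665695.
Both addends are negative but the stored result is non-negative: signed overflow. The true value -4390659 + (-4720862) = -9111521 lies outside [-8388608, 8388607].

7665695; overflow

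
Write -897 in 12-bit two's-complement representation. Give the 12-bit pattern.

110001111111

|-897| = 897 = 001110000001 in 12 bits.
Invert the bits: 110001111110. Add 1: 110001111111.
Check: 110001111111 reads as 3199 − 4096 = -897.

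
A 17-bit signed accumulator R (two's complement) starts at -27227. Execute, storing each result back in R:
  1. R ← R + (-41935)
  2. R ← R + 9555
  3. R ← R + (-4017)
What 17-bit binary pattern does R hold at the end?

10000011101111000

Start: R = -27227 = 11001010110100101.
R = -27227 + (-41935) = -69162; wraps to 61910 = 01111000111010110
R = 61910 + 9555 = 71465; wraps to -59607 = 10001011100101001
R = -59607 + (-4017) = -63624 = 10000011101111000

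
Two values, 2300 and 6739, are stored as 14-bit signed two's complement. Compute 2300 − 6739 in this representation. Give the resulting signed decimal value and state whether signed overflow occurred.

-4439; no overflow

2300 → 00100011111100
6739 → 01101001010011
Subtract via negate-and-add: invert 01101001010011 + 1 = 10010110101101 (i.e. -6739).
  00100011111100
+ 10010110101101
= 10111010101001
Result 10111010101001: MSB = 1 → 11945 − 16384 = -4439.
Addends (after negating the subtrahend) have opposite signs, so signed overflow cannot occur.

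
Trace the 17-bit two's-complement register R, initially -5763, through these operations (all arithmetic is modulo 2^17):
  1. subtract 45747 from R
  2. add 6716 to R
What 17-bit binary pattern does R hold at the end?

Start: R = -5763 = 11110100101111101.
R = -5763 − 45747 = -51510 = 10011011011001010
R = -51510 + 6716 = -44794 = 10101000100000110

10101000100000110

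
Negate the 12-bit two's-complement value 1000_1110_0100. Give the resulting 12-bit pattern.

011100011100

Invert: 011100011011. Add 1: 011100011100.
Check: 100011100100 = -1820, 011100011100 = 1820.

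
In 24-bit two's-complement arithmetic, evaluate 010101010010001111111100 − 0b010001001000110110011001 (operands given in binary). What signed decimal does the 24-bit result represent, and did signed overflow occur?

010101010010001111111100 = 5579772 (signed)
0b010001001000110110011001 → 010001001000110110011001 = 4492697 (signed)
Subtract via negate-and-add: invert 010001001000110110011001 + 1 = 101110110111001001100111 (i.e. -4492697).
  010101010010001111111100
+ 101110110111001001100111
= 000100001001011001100011  (discard carry-out 1)
Result 000100001001011001100011: MSB = 0 → value 1087075.
Addends (after negating the subtrahend) have opposite signs, so signed overflow cannot occur.

1087075; no overflow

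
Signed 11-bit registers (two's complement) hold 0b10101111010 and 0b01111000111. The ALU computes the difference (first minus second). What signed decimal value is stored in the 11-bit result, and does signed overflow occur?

435; overflow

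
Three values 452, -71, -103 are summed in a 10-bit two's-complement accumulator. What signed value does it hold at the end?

452 + (-71) = 381 (0101111101)
381 + (-103) = 278 (0100010110)

278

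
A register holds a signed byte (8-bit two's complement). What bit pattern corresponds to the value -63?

|-63| = 63 = 00111111 in 8 bits.
Invert the bits: 11000000. Add 1: 11000001.
Check: 11000001 reads as 193 − 256 = -63.

11000001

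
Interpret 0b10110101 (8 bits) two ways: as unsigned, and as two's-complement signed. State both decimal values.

unsigned = 181, signed = -75

Unsigned: 10110101 = 181.
Signed: MSB=1 → 181 − 256 = -75.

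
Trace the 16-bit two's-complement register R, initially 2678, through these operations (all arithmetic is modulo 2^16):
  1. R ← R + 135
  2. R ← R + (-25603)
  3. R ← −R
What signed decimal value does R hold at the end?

22790

Start: R = 2678 = 0000101001110110.
R = 2678 + 135 = 2813 = 0000101011111101
R = 2813 + (-25603) = -22790 = 1010011011111010
R = −(-22790) = 22790 = 0101100100000110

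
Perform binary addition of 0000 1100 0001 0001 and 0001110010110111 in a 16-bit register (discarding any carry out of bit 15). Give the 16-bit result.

0010100011001000

  0000110000010001
+ 0001110010110111
= 0010100011001000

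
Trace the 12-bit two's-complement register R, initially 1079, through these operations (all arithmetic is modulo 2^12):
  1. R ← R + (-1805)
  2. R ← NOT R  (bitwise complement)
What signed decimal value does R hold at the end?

725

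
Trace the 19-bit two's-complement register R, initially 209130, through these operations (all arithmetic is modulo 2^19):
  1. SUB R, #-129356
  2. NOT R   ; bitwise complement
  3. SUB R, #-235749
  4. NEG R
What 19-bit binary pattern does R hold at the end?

0011001000101010010

Start: R = 209130 = 0110011000011101010.
R = 209130 − (-129356) = 338486; wraps to -185802 = 1010010101000110110
R = NOT 1010010101000110110 = 0101101010111001001 = 185801
R = 185801 − (-235749) = 421550; wraps to -102738 = 1100110111010101110
R = −(-102738) = 102738 = 0011001000101010010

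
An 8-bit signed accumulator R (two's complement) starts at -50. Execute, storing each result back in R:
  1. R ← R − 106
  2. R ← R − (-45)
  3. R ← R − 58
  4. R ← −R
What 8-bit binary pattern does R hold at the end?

Start: R = -50 = 11001110.
R = -50 − 106 = -156; wraps to 100 = 01100100
R = 100 − (-45) = 145; wraps to -111 = 10010001
R = -111 − 58 = -169; wraps to 87 = 01010111
R = −(87) = -87 = 10101001

10101001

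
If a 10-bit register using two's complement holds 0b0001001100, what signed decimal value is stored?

MSB is 0, so the value is non-negative: 0001001100 = 76.

76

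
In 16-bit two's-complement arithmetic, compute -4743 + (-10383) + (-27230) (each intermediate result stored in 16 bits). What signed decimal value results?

-4743 + (-10383) = -15126 (1100010011101010)
-15126 + (-27230) = -42356 → wraps to 23180 (0101101010001100)

23180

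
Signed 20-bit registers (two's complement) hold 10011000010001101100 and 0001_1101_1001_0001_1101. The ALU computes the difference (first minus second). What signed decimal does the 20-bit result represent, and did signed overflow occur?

502607; overflow

10011000010001101100 = -424852 (signed)
0001_1101_1001_0001_1101 → 00011101100100011101 = 121117 (signed)
Subtract via negate-and-add: invert 00011101100100011101 + 1 = 11100010011011100011 (i.e. -121117).
  10011000010001101100
+ 11100010011011100011
= 01111010101101001111  (discard carry-out 1)
Result 01111010101101001111: MSB = 0 → value 502607.
Both addends (after negating the subtrahend) are negative but the stored result is non-negative: signed overflow. The true value -424852 − 121117 = -545969 lies outside [-524288, 524287].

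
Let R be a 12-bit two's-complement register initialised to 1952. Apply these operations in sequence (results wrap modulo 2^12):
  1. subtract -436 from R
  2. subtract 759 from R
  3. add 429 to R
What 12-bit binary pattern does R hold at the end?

100000001010

Start: R = 1952 = 011110100000.
R = 1952 − (-436) = 2388; wraps to -1708 = 100101010100
R = -1708 − 759 = -2467; wraps to 1629 = 011001011101
R = 1629 + 429 = 2058; wraps to -2038 = 100000001010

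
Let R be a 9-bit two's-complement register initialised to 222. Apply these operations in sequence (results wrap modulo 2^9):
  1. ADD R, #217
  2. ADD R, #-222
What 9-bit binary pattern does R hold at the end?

Start: R = 222 = 011011110.
R = 222 + 217 = 439; wraps to -73 = 110110111
R = -73 + (-222) = -295; wraps to 217 = 011011001

011011001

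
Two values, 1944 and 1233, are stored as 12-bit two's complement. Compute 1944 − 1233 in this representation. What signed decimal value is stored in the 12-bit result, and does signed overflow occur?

1944 → 011110011000
1233 → 010011010001
Subtract via negate-and-add: invert 010011010001 + 1 = 101100101111 (i.e. -1233).
  011110011000
+ 101100101111
= 001011000111  (discard carry-out 1)
Result 001011000111: MSB = 0 → value 711.
Addends (after negating the subtrahend) have opposite signs, so signed overflow cannot occur.

711; no overflow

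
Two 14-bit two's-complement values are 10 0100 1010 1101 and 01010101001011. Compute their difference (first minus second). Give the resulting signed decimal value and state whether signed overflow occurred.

3938; overflow

10 0100 1010 1101 → 10010010101101 = -6995 (signed)
01010101001011 = 5451 (signed)
Subtract via negate-and-add: invert 01010101001011 + 1 = 10101010110101 (i.e. -5451).
  10010010101101
+ 10101010110101
= 00111101100010  (discard carry-out 1)
Result 00111101100010: MSB = 0 → value 3938.
Both addends (after negating the subtrahend) are negative but the stored result is non-negative: signed overflow. The true value -6995 − 5451 = -12446 lies outside [-8192, 8191].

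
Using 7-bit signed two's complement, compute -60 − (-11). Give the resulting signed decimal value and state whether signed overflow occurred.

-49; no overflow

-60 → 1000100
-11 → 1110101
Subtract via negate-and-add: invert 1110101 + 1 = 0001011 (i.e. 11).
  1000100
+ 0001011
= 1001111
Result 1001111: MSB = 1 → 79 − 128 = -49.
Addends (after negating the subtrahend) have opposite signs, so signed overflow cannot occur.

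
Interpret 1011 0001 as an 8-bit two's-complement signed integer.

-79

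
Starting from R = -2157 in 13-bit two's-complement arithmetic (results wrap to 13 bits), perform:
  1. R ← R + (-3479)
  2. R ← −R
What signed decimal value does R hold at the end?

-2556

Start: R = -2157 = 1011110010011.
R = -2157 + (-3479) = -5636; wraps to 2556 = 0100111111100
R = −(2556) = -2556 = 1011000000100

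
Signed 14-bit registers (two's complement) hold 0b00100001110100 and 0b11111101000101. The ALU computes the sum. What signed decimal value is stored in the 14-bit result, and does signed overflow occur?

1977; no overflow

0b00100001110100 → 00100001110100 = 2164 (signed)
0b11111101000101 → 11111101000101 = -187 (signed)
  00100001110100
+ 11111101000101
= 00011110111001  (discard carry-out 1)
Result 00011110111001: MSB = 0 → value 1977.
Addends have opposite signs, so signed overflow cannot occur.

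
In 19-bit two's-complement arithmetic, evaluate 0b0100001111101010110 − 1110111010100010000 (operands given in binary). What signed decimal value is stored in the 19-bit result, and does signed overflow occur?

0b0100001111101010110 → 0100001111101010110 = 139094 (signed)
1110111010100010000 = -35568 (signed)
Subtract via negate-and-add: invert 1110111010100010000 + 1 = 0001000101011110000 (i.e. 35568).
  0100001111101010110
+ 0001000101011110000
= 0101010101001000110
Result 0101010101001000110: MSB = 0 → value 174662.
Both addends (after negating the subtrahend) are non-negative and so is the stored result: no signed overflow.

174662; no overflow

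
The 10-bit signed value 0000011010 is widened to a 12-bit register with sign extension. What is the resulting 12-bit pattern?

000000011010

MSB of 0000011010 is 0; replicate it into the new high bits.
00|0000011010 → 000000011010 (still 26).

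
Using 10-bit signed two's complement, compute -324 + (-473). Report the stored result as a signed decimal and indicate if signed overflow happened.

-324 → 1010111100
-473 → 1000100111
  1010111100
+ 1000100111
= 0011100011  (discard carry-out 1)
Result 0011100011: MSB = 0 → value 227.
Both addends are negative but the stored result is non-negative: signed overflow. The true value -324 + (-473) = -797 lies outside [-512, 511].

227; overflow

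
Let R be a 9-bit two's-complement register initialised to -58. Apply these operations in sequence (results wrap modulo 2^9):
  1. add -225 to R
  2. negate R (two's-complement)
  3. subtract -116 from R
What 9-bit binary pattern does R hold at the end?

110001111

Start: R = -58 = 111000110.
R = -58 + (-225) = -283; wraps to 229 = 011100101
R = −(229) = -229 = 100011011
R = -229 − (-116) = -113 = 110001111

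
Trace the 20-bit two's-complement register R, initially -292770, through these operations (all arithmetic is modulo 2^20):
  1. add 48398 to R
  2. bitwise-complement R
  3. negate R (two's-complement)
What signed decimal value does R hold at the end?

-244371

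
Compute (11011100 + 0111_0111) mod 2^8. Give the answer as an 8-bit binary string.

01010011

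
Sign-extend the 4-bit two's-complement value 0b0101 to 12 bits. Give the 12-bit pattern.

MSB of 0101 is 0; replicate it into the new high bits.
00000000|0101 → 000000000101 (still 5).

000000000101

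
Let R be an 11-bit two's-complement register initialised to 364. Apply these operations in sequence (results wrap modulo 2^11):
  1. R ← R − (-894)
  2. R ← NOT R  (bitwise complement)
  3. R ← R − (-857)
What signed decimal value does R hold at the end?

-402

Start: R = 364 = 00101101100.
R = 364 − (-894) = 1258; wraps to -790 = 10011101010
R = NOT 10011101010 = 01100010101 = 789
R = 789 − (-857) = 1646; wraps to -402 = 11001101110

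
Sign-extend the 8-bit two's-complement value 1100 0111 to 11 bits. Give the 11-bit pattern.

11111000111

MSB of 11000111 is 1; replicate it into the new high bits.
111|11000111 → 11111000111 (still -57).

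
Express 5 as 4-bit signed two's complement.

0101

5 is non-negative, so write it directly in 4 bits: 0101.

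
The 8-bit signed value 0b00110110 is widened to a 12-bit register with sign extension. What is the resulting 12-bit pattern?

000000110110

MSB of 00110110 is 0; replicate it into the new high bits.
0000|00110110 → 000000110110 (still 54).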